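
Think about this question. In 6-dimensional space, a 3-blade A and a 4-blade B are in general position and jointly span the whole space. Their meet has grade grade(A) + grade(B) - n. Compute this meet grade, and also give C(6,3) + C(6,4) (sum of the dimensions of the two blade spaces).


Meet grade = grade(A) + grade(B) - n
= 3 + 4 - 6 = 1
C(6,3) = 20
C(6,4) = 15
dim_A + dim_B = 20 + 15 = 35


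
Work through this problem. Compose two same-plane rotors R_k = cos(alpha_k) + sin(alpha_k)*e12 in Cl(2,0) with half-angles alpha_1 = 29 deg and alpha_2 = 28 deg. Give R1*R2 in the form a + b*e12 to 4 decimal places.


Same-plane rotors commute and their half-angles add:
R1*R2 = cos(a1 + a2) + sin(a1 + a2)*e12.
a1 + a2 = 29 + 28 = 57 deg
cos(57 deg) = 0.5446
sin(57 deg) = 0.8387
R1*R2 = 0.5446 + 0.8387*e12


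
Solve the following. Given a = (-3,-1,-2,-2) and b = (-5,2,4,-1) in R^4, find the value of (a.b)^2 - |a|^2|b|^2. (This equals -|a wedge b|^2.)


a . b = (-3)*(-5) + (-1)*2 + (-2)*4 + (-2)*(-1)
= 15 + (-2) + (-8) + 2 = 7
|a|^2 = (-3)^2 + (-1)^2 + (-2)^2 + (-2)^2 = 18
|b|^2 = (-5)^2 + 2^2 + 4^2 + (-1)^2 = 46
(a.b)^2 = 7^2 = 49
|a|^2 * |b|^2 = 18 * 46 = 828
Result = 49 - 828 = -779


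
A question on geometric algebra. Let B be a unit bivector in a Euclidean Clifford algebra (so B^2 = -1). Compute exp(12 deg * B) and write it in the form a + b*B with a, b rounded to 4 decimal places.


For a unit bivector B with B^2 = -1, the exponential series gives
e^(theta*B) = cos(theta) + sin(theta)*B (the GA analogue of Euler's formula).
theta = 12 degrees = 0.20944 rad
cos(12 deg) = 0.9781
sin(12 deg) = 0.2079
exp(theta*B) = 0.9781 + 0.2079*B


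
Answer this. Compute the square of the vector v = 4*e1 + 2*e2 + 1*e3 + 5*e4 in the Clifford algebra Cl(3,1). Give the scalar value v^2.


v^2 = sum of c_i^2 * e_i^2
Positive signature terms (e_i^2 = +1): 4^2 + 2^2 + 1^2 = 21
Negative signature terms (e_j^2 = -1): 5^2 = 25
v^2 = 21 - 25 = -4


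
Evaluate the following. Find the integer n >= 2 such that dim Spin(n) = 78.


dim Spin(n) = dim so(n) = n(n-1)/2.
Solve n(n-1)/2 = 78, i.e. n^2 - n - 156 = 0.
Discriminant = 1 + 8*78 = 625
n = (1 + sqrt(625))/2 = (1 + 25)/2 = 13


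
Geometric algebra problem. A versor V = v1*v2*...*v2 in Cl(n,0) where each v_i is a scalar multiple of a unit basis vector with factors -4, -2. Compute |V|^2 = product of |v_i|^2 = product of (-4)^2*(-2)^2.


Each vector v_i has |v_i|^2 = s_i^2
Squared scales: (-4)^2 = 16, (-2)^2 = 4
|V|^2 = 16 * 4
= 64


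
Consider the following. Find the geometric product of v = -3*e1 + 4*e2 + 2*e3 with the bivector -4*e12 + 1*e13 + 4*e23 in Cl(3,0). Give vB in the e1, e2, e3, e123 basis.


vB has grade-1 (vector) and grade-3 (trivector) parts: vB = (v _| B) + (v ^ B).
Vector part <vB>_1:
  e1: -v2*b12 - v3*b13 = -(4)*(-4) - (2)*(1) = 14
  e2: v1*b12 - v3*b23 = (-3)*(-4) - (2)*(4) = 4
  e3: v1*b13 + v2*b23 = (-3)*(1) + (4)*(4) = 13
Trivector part <vB>_3:
  e123: v1*b23 - v2*b13 + v3*b12 = (-3)*(4) - (4)*(1) + (2)*(-4) = -24
vB = 14*e1 + 4*e2 + 13*e3 - 24*e123


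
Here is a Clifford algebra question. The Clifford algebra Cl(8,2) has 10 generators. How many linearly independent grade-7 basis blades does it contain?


Number of grade-k basis blades in Cl(p,q) with n = p + q is C(n, k).
n = 8 + 2 = 10
C(10, 7) = 10! / (7! * 3!)
= 3628800 / (5040 * 6)
= 120


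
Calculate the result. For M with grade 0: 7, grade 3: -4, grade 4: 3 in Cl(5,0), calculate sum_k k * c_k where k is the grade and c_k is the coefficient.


Grade-weighted sum = sum of grade_k * coefficient_k
0*7 = 0
3*(-4) = -12
4*3 = 12
Total = 0 + (-12) + 12 = 0


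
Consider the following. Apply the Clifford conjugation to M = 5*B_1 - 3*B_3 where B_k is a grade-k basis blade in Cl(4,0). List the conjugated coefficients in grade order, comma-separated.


Clifford conjugate sign for grade k: (-1)^(k(k+1)/2)
Grade 1: (-1)^(1*2/2) = (-1)^1 = -1, coeff 5 -> -5
Grade 3: (-1)^(3*4/2) = (-1)^6 = 1, coeff -3 -> -3
Conjugated coefficients: -5, -3


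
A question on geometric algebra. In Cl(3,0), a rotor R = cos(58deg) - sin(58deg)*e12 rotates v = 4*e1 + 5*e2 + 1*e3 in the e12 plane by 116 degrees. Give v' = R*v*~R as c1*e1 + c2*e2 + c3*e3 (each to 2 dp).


Rotor R = cos(58deg) - sin(58deg)*e12
Rotation angle theta = 2 * 58 = 116 degrees in the e12 plane (e1 -> e2).
The component perpendicular to the plane (e3) is invariant: v'_3 = v3 = 1.00
cos(116deg) = -0.4384, sin(116deg) = 0.8988
v'_1 = v1*cos(theta) - v2*sin(theta) = 4*(-0.4384) - 5*0.8988 = -6.25
v'_2 = v1*sin(theta) + v2*cos(theta) = 4*0.8988 + 5*(-0.4384) = 1.40
v' = -6.25*e1 + 1.40*e2 + 1.00*e3


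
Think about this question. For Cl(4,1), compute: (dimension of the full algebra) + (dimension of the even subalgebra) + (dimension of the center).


n = 4 + 1 = 5
Total dim = 2^5 = 32
Even subalgebra dim = 2^4 = 16
n is odd, so center dim = 2
Sum = 32 + 16 + 2 = 50


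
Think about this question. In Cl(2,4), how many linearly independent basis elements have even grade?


Even subalgebra dimension = 2^(n-1)
n = 2 + 4 = 6
2^(6 - 1) = 2^5 = 32
Verification: sum of C(6,k) for even k = 1 + 15 + 15 + 1 = 32
Result = 32


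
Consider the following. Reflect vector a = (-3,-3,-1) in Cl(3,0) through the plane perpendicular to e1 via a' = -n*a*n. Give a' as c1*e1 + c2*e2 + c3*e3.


Reflection formula: a' = -n*a*n, with n = e1 (unit vector, n^2 = 1).
For reflection through hyperplane perp to e1:
The component along e1 flips sign, others stay.
a = (-3, -3, -1)
a' = (3, -3, -1)
a' = 3*e1 - 3*e2 - 1*e3


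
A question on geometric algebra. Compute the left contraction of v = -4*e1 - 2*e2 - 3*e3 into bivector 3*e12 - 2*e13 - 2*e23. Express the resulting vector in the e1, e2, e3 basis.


Left contraction v _| B = <vB>_1 (grade-1 part of the geometric product vB).
Using e1_|e12 = e2, e2_|e12 = -e1, e1_|e13 = e3, e3_|e13 = -e1, e2_|e23 = e3, e3_|e23 = -e2:
e1 coeff: -v2*b12 - v3*b13 = -(-2)*(3) - (-3)*(-2) = 0
e2 coeff: v1*b12 - v3*b23 = (-4)*(3) - (-3)*(-2) = -18
e3 coeff: v1*b13 + v2*b23 = (-4)*(-2) + (-2)*(-2) = 12
v _| B = 0*e1 - 18*e2 + 12*e3


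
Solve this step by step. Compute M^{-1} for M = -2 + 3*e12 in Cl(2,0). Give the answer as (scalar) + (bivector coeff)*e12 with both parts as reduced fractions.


M = -2 + 3*e12, where e12^2 = -1.
Since M commutes with its reverse ~M = a - b*e12, M * ~M = a^2 - b^2*e12^2 = a^2 + b^2.
So M^{-1} = ~M / (a^2 + b^2) = (a - b*e12)/(a^2 + b^2).
a^2 + b^2 = 4 + 9 = 13
Scalar part = -2/13 = -2/13
Bivector coeff = -3/13 = -3/13
M^{-1} = -2/13 - 3/13*e12


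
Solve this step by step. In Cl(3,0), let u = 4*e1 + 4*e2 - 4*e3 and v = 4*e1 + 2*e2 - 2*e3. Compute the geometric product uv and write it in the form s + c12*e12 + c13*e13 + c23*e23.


In Cl(3,0): e_i^2 = 1, e_ie_j = -e_je_i for i != j.
Scalar part = u . v = 4*4 + 4*2 + (-4)*(-2)
= 16 + 8 + 8 = 32
e12 coeff = 4*2 - 4*4 = 8 - 16 = -8
e13 coeff = 4*(-2) - (-4)*4 = -8 - (-16) = 8
e23 coeff = 4*(-2) - (-4)*2 = -8 - (-8) = 0
uv = 32 - 8*e12 + 8*e13 + 0*e23


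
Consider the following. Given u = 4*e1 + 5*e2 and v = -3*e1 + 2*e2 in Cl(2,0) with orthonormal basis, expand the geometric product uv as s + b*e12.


Expand: (4*e1 + 5*e2)(-3*e1 + 2*e2)
= 4*(-3)*e1e1 + 4*2*e1e2 + 5*(-3)*e2e1 + 5*2*e2e2
Using e1^2 = e2^2 = 1, e2e1 = -e1e2:
Scalar part s = 4*(-3) + 5*2 = -12 + 10 = -2
Bivector part b = 4*2 - 5*(-3) = 8 - (-15) = 23
uv = -2 + 23*e12


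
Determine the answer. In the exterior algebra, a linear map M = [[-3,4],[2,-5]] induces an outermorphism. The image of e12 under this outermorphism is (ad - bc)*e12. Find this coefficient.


The outermorphism of a linear map f sends e1^e2 to f(e1)^f(e2).
f(e1) = -3*e1 + 2*e2
f(e2) = 4*e1 - 5*e2
f(e1) ^ f(e2) = (-3*e1 + 2*e2) ^ (4*e1 - 5*e2)
= (-3)*(-5)*e12 + 2*4*e21
= (15 - 8)*e12
= 7*e12
Coefficient = 7


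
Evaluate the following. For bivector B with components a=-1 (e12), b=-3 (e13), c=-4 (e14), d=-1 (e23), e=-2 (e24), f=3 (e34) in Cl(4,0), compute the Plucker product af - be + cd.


Plucker relation: af - be + cd
a*f = (-1)*3 = -3
b*e = (-3)*(-2) = 6
c*d = (-4)*(-1) = 4
af - be + cd = -3 - 6 + 4
= -5


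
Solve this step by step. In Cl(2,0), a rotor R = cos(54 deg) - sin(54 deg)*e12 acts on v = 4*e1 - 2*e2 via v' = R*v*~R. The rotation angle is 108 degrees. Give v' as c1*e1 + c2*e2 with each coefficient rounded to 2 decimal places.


Rotor R = cos(54deg) - sin(54deg)*e12
Rotation angle theta = 2 * 54 = 108 degrees
v' = R*v*~R rotates v by theta.
cos(108deg) = -0.3090, sin(108deg) = 0.9511
v'_1 = 4*cos(108deg) - (-2)*sin(108deg)
= 4*(-0.3090) - (-2)*0.9511
= 0.67
v'_2 = 4*sin(108deg) + (-2)*cos(108deg)
= 4*0.9511 + (-2)*(-0.3090)
= 4.42
v' = 0.67*e1 + 4.42*e2


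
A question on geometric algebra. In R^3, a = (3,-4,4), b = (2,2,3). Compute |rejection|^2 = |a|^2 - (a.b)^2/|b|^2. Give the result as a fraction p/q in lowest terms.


|a|^2 = 3^2 + (-4)^2 + 4^2 = 41
|b|^2 = 2^2 + 2^2 + 3^2 = 17
a . b = 3*2 + (-4)*2 + 4*3 = 10
(a.b)^2 = 10^2 = 100
|rej|^2 = 41 - 100/17
= (697 - 100)/17
= 597/17
In lowest terms: 597/17


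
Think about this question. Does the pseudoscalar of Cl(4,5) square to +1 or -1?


The pseudoscalar I = e1...e_n (product of all n generators) of Cl(p,q) satisfies I^2 = (-1)^(q + n(n-1)/2).
p = 4, q = 5, n = p + q = 9
n(n-1)/2 = 9 * 8 / 2 = 36
Exponent = q + n(n-1)/2 = 5 + 36 = 41
I^2 = (-1)^41 = -1


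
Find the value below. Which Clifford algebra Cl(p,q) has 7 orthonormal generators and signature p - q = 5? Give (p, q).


We need p + q = 7 and p - q = 5.
Adding: 2p = 7 + 5 = 12, so p = 6.
Then q = 7 - 6 = 1.
(p, q) = (6, 1)


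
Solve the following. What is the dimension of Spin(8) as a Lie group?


Spin(n) double-covers SO(n); both have Lie algebra so(n) of dimension n(n-1)/2.
n = 8
n(n-1) = 8 * 7 = 56
dim Spin(8) = 56/2 = 28


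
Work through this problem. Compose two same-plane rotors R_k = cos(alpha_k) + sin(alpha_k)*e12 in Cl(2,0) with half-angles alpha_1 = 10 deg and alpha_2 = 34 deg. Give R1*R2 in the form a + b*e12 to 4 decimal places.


Same-plane rotors commute and their half-angles add:
R1*R2 = cos(a1 + a2) + sin(a1 + a2)*e12.
a1 + a2 = 10 + 34 = 44 deg
cos(44 deg) = 0.7193
sin(44 deg) = 0.6947
R1*R2 = 0.7193 + 0.6947*e12


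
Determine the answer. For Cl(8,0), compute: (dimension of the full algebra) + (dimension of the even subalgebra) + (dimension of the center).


n = 8 + 0 = 8
Total dim = 2^8 = 256
Even subalgebra dim = 2^7 = 128
n is even, so center dim = 1
Sum = 256 + 128 + 1 = 385


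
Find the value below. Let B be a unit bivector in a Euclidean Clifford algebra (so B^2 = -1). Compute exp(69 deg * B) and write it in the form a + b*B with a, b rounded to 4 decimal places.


For a unit bivector B with B^2 = -1, the exponential series gives
e^(theta*B) = cos(theta) + sin(theta)*B (the GA analogue of Euler's formula).
theta = 69 degrees = 1.204277 rad
cos(69 deg) = 0.3584
sin(69 deg) = 0.9336
exp(theta*B) = 0.3584 + 0.9336*B


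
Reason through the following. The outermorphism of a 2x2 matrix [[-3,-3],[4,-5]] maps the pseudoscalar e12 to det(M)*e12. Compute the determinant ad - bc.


The outermorphism of a linear map f sends e1^e2 to f(e1)^f(e2).
f(e1) = -3*e1 + 4*e2
f(e2) = -3*e1 - 5*e2
f(e1) ^ f(e2) = (-3*e1 + 4*e2) ^ (-3*e1 - 5*e2)
= (-3)*(-5)*e12 + 4*(-3)*e21
= (15 - (-12))*e12
= 27*e12
Coefficient = 27


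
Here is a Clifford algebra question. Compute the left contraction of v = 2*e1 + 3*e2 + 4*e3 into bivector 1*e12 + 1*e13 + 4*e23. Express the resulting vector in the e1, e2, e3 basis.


Left contraction v _| B = <vB>_1 (grade-1 part of the geometric product vB).
Using e1_|e12 = e2, e2_|e12 = -e1, e1_|e13 = e3, e3_|e13 = -e1, e2_|e23 = e3, e3_|e23 = -e2:
e1 coeff: -v2*b12 - v3*b13 = -(3)*(1) - (4)*(1) = -7
e2 coeff: v1*b12 - v3*b23 = (2)*(1) - (4)*(4) = -14
e3 coeff: v1*b13 + v2*b23 = (2)*(1) + (3)*(4) = 14
v _| B = -7*e1 - 14*e2 + 14*e3


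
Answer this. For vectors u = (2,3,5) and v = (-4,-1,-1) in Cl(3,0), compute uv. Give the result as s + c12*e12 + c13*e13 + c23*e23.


In Cl(3,0): e_i^2 = 1, e_ie_j = -e_je_i for i != j.
Scalar part = u . v = 2*(-4) + 3*(-1) + 5*(-1)
= -8 + (-3) + (-5) = -16
e12 coeff = 2*(-1) - 3*(-4) = -2 - (-12) = 10
e13 coeff = 2*(-1) - 5*(-4) = -2 - (-20) = 18
e23 coeff = 3*(-1) - 5*(-1) = -3 - (-5) = 2
uv = -16 + 10*e12 + 18*e13 + 2*e23


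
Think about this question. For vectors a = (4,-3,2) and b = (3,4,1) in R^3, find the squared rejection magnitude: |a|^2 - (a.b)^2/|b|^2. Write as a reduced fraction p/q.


|a|^2 = 4^2 + (-3)^2 + 2^2 = 29
|b|^2 = 3^2 + 4^2 + 1^2 = 26
a . b = 4*3 + (-3)*4 + 2*1 = 2
(a.b)^2 = 2^2 = 4
|rej|^2 = 29 - 4/26
= (754 - 4)/26
= 750/26
In lowest terms: 375/13


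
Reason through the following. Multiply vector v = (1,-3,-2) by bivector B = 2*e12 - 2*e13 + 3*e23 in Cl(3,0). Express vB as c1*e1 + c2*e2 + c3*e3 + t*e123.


vB has grade-1 (vector) and grade-3 (trivector) parts: vB = (v _| B) + (v ^ B).
Vector part <vB>_1:
  e1: -v2*b12 - v3*b13 = -(-3)*(2) - (-2)*(-2) = 2
  e2: v1*b12 - v3*b23 = (1)*(2) - (-2)*(3) = 8
  e3: v1*b13 + v2*b23 = (1)*(-2) + (-3)*(3) = -11
Trivector part <vB>_3:
  e123: v1*b23 - v2*b13 + v3*b12 = (1)*(3) - (-3)*(-2) + (-2)*(2) = -7
vB = 2*e1 + 8*e2 - 11*e3 - 7*e123


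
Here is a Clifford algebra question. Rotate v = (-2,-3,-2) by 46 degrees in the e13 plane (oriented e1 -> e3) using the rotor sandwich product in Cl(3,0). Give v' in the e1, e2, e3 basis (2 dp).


Rotor R = cos(23deg) - sin(23deg)*e13
Rotation angle theta = 2 * 23 = 46 degrees in the e13 plane (e1 -> e3).
The component perpendicular to the plane (e2) is invariant: v'_2 = v2 = -3.00
cos(46deg) = 0.6947, sin(46deg) = 0.7193
v'_1 = v1*cos(theta) - v3*sin(theta) = -2*0.6947 - (-2)*0.7193 = 0.05
v'_3 = v1*sin(theta) + v3*cos(theta) = -2*0.7193 + (-2)*0.6947 = -2.83
v' = 0.05*e1 - 3.00*e2 - 2.83*e3


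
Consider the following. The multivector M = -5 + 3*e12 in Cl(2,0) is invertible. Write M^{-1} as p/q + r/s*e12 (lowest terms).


M = -5 + 3*e12, where e12^2 = -1.
Since M commutes with its reverse ~M = a - b*e12, M * ~M = a^2 - b^2*e12^2 = a^2 + b^2.
So M^{-1} = ~M / (a^2 + b^2) = (a - b*e12)/(a^2 + b^2).
a^2 + b^2 = 25 + 9 = 34
Scalar part = -5/34 = -5/34
Bivector coeff = -3/34 = -3/34
M^{-1} = -5/34 - 3/34*e12


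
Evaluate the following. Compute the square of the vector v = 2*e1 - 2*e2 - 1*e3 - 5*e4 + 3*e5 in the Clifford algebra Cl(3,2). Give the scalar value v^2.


v^2 = sum of c_i^2 * e_i^2
Positive signature terms (e_i^2 = +1): 2^2 + (-2)^2 + (-1)^2 = 9
Negative signature terms (e_j^2 = -1): (-5)^2 + 3^2 = 34
v^2 = 9 - 34 = -25


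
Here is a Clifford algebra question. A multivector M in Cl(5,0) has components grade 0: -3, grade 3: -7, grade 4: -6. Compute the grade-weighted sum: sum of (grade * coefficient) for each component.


Grade-weighted sum = sum of grade_k * coefficient_k
0*(-3) = 0
3*(-7) = -21
4*(-6) = -24
Total = 0 + (-21) + (-24) = -45


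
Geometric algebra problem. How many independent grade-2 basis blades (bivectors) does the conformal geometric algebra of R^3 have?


The conformal model of R^3 uses Cl(4,1) with m = 3 + 2 = 5 generators.
Number of grade-2 blades = C(m, 2) = C(5, 2)
= 5*4/2 = 10


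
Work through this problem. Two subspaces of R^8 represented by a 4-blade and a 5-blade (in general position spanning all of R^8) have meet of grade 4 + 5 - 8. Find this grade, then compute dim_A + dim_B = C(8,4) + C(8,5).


Meet grade = grade(A) + grade(B) - n
= 4 + 5 - 8 = 1
C(8,4) = 70
C(8,5) = 56
dim_A + dim_B = 70 + 56 = 126


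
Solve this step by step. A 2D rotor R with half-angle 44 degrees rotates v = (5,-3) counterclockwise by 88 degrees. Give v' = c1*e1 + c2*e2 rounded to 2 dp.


Rotor R = cos(44deg) - sin(44deg)*e12
Rotation angle theta = 2 * 44 = 88 degrees
v' = R*v*~R rotates v by theta.
cos(88deg) = 0.0349, sin(88deg) = 0.9994
v'_1 = 5*cos(88deg) - (-3)*sin(88deg)
= 5*0.0349 - (-3)*0.9994
= 3.17
v'_2 = 5*sin(88deg) + (-3)*cos(88deg)
= 5*0.9994 + (-3)*0.0349
= 4.89
v' = 3.17*e1 + 4.89*e2


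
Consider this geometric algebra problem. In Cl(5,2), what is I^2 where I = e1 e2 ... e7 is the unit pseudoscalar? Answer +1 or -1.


The pseudoscalar I = e1...e_n (product of all n generators) of Cl(p,q) satisfies I^2 = (-1)^(q + n(n-1)/2).
p = 5, q = 2, n = p + q = 7
n(n-1)/2 = 7 * 6 / 2 = 21
Exponent = q + n(n-1)/2 = 2 + 21 = 23
I^2 = (-1)^23 = -1


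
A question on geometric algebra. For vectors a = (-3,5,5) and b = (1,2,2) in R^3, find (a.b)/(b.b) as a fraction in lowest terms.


Projection coefficient = (a . b) / (b . b)
a . b = (-3)*1 + 5*2 + 5*2
= -3 + 10 + 10 = 17
b . b = 1^2 + 2^2 + 2^2
= 1 + 4 + 4 = 9
Coefficient = 17/9
In lowest terms: 17/9


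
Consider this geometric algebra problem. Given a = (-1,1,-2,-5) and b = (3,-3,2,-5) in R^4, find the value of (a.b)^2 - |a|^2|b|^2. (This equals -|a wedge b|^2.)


a . b = (-1)*3 + 1*(-3) + (-2)*2 + (-5)*(-5)
= -3 + (-3) + (-4) + 25 = 15
|a|^2 = (-1)^2 + 1^2 + (-2)^2 + (-5)^2 = 31
|b|^2 = 3^2 + (-3)^2 + 2^2 + (-5)^2 = 47
(a.b)^2 = 15^2 = 225
|a|^2 * |b|^2 = 31 * 47 = 1457
Result = 225 - 1457 = -1232


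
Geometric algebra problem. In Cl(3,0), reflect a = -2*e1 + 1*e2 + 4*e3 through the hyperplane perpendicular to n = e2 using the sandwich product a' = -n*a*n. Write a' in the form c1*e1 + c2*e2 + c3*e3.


Reflection formula: a' = -n*a*n, with n = e2 (unit vector, n^2 = 1).
For reflection through hyperplane perp to e2:
The component along e2 flips sign, others stay.
a = (-2, 1, 4)
a' = (-2, -1, 4)
a' = -2*e1 - 1*e2 + 4*e3


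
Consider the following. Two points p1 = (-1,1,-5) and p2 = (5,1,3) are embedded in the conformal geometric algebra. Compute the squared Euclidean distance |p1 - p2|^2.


p1 - p2 = (-6, 0, -8)
|p1 - p2|^2 = (-6)^2 + 0^2 + (-8)^2
= 36 + 0 + 64
= 100


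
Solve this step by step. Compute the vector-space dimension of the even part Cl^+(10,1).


Even subalgebra dimension = 2^(n-1)
n = 10 + 1 = 11
2^(11 - 1) = 2^10 = 1024
Verification: sum of C(11,k) for even k = 1 + 55 + 330 + 462 + 165 + 11 = 1024
Result = 1024


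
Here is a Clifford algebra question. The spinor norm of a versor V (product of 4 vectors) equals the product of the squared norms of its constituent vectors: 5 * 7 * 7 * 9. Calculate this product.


Spinor norm N(V) = |v1|^2 * |v2|^2 * ... * |v4|^2
= 5 * 7 * 7 * 9
Running product: 5, 35, 245, 2205
N(V) = 2205


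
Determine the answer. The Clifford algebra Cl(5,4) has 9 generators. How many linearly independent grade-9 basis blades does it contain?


Number of grade-k basis blades in Cl(p,q) with n = p + q is C(n, k).
n = 5 + 4 = 9
C(9, 9) = 9! / (9! * 0!)
= 362880 / (362880 * 1)
= 1


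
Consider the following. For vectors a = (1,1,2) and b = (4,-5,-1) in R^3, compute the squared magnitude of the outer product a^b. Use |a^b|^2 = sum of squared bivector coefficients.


a wedge b = (a1*b2 - a2*b1)*e12 + (a1*b3 - a3*b1)*e13 + (a2*b3 - a3*b2)*e23
e12 coeff: 1*(-5) - 1*4 = -5 - 4 = -9
e13 coeff: 1*(-1) - 2*4 = -1 - 8 = -9
e23 coeff: 1*(-1) - 2*(-5) = -1 - (-10) = 9
|a wedge b|^2 = (-9)^2 + (-9)^2 + 9^2
= 81 + 81 + 81
= 243


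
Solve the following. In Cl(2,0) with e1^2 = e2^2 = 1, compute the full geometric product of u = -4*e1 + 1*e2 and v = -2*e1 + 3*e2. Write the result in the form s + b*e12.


Expand: (-4*e1 + 1*e2)(-2*e1 + 3*e2)
= (-4)*(-2)*e1e1 + (-4)*3*e1e2 + 1*(-2)*e2e1 + 1*3*e2e2
Using e1^2 = e2^2 = 1, e2e1 = -e1e2:
Scalar part s = (-4)*(-2) + 1*3 = 8 + 3 = 11
Bivector part b = (-4)*3 - 1*(-2) = -12 - (-2) = -10
uv = 11 - 10*e12


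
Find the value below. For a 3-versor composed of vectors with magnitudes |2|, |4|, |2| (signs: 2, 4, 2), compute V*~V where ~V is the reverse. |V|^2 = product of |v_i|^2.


Each vector v_i has |v_i|^2 = s_i^2
Squared scales: 2^2 = 4, 4^2 = 16, 2^2 = 4
|V|^2 = 4 * 16 * 4
= 256


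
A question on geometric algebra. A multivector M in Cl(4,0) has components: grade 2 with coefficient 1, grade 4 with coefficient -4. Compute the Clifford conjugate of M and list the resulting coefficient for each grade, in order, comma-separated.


Clifford conjugate sign for grade k: (-1)^(k(k+1)/2)
Grade 2: (-1)^(2*3/2) = (-1)^3 = -1, coeff 1 -> -1
Grade 4: (-1)^(4*5/2) = (-1)^10 = 1, coeff -4 -> -4
Conjugated coefficients: -1, -4


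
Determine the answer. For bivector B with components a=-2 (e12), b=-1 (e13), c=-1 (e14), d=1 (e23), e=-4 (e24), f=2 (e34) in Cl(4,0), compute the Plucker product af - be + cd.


Plucker relation: af - be + cd
a*f = (-2)*2 = -4
b*e = (-1)*(-4) = 4
c*d = (-1)*1 = -1
af - be + cd = -4 - 4 + (-1)
= -9


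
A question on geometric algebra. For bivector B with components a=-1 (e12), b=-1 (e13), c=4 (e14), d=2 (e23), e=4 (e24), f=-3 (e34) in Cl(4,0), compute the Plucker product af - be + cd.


Plucker relation: af - be + cd
a*f = (-1)*(-3) = 3
b*e = (-1)*4 = -4
c*d = 4*2 = 8
af - be + cd = 3 - (-4) + 8
= 15


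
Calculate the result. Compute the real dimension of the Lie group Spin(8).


Spin(n) double-covers SO(n); both have Lie algebra so(n) of dimension n(n-1)/2.
n = 8
n(n-1) = 8 * 7 = 56
dim Spin(8) = 56/2 = 28


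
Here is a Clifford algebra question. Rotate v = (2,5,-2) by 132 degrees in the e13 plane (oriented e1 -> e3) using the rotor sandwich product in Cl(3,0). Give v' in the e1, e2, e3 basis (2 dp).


Rotor R = cos(66deg) - sin(66deg)*e13
Rotation angle theta = 2 * 66 = 132 degrees in the e13 plane (e1 -> e3).
The component perpendicular to the plane (e2) is invariant: v'_2 = v2 = 5.00
cos(132deg) = -0.6691, sin(132deg) = 0.7431
v'_1 = v1*cos(theta) - v3*sin(theta) = 2*(-0.6691) - (-2)*0.7431 = 0.15
v'_3 = v1*sin(theta) + v3*cos(theta) = 2*0.7431 + (-2)*(-0.6691) = 2.82
v' = 0.15*e1 + 5.00*e2 + 2.82*e3


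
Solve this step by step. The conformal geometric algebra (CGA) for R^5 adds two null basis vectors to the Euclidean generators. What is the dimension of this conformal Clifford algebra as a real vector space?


The conformal model of R^5 uses Cl(6,1): the 5 Euclidean generators plus two extra orthogonal generators e+ (e+^2 = +1) and e- (e-^2 = -1), from which the null vectors e0, einf are built.
Number of generators m = 5 + 2 = 7.
dim Cl(p,q) = 2^m = 2^7 = 128


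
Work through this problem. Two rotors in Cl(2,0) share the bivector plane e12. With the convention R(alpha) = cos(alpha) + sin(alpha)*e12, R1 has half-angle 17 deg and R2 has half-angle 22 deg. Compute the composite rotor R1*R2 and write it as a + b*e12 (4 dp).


Same-plane rotors commute and their half-angles add:
R1*R2 = cos(a1 + a2) + sin(a1 + a2)*e12.
a1 + a2 = 17 + 22 = 39 deg
cos(39 deg) = 0.7771
sin(39 deg) = 0.6293
R1*R2 = 0.7771 + 0.6293*e12


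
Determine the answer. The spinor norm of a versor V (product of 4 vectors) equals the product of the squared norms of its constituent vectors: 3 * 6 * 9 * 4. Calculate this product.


Spinor norm N(V) = |v1|^2 * |v2|^2 * ... * |v4|^2
= 3 * 6 * 9 * 4
Running product: 3, 18, 162, 648
N(V) = 648


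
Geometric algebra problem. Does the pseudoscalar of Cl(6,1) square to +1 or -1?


The pseudoscalar I = e1...e_n (product of all n generators) of Cl(p,q) satisfies I^2 = (-1)^(q + n(n-1)/2).
p = 6, q = 1, n = p + q = 7
n(n-1)/2 = 7 * 6 / 2 = 21
Exponent = q + n(n-1)/2 = 1 + 21 = 22
I^2 = (-1)^22 = +1


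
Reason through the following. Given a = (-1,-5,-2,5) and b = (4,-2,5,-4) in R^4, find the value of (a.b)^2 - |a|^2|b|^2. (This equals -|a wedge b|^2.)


a . b = (-1)*4 + (-5)*(-2) + (-2)*5 + 5*(-4)
= -4 + 10 + (-10) + (-20) = -24
|a|^2 = (-1)^2 + (-5)^2 + (-2)^2 + 5^2 = 55
|b|^2 = 4^2 + (-2)^2 + 5^2 + (-4)^2 = 61
(a.b)^2 = (-24)^2 = 576
|a|^2 * |b|^2 = 55 * 61 = 3355
Result = 576 - 3355 = -2779


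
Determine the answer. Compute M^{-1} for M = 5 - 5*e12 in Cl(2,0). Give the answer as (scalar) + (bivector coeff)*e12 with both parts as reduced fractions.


M = 5 - 5*e12, where e12^2 = -1.
Since M commutes with its reverse ~M = a - b*e12, M * ~M = a^2 - b^2*e12^2 = a^2 + b^2.
So M^{-1} = ~M / (a^2 + b^2) = (a - b*e12)/(a^2 + b^2).
a^2 + b^2 = 25 + 25 = 50
Scalar part = 5/50 = 1/10
Bivector coeff = 5/50 = 1/10
M^{-1} = 1/10 + 1/10*e12


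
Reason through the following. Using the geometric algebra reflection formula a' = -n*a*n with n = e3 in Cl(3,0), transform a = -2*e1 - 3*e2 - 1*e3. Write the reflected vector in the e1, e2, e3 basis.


Reflection formula: a' = -n*a*n, with n = e3 (unit vector, n^2 = 1).
For reflection through hyperplane perp to e3:
The component along e3 flips sign, others stay.
a = (-2, -3, -1)
a' = (-2, -3, 1)
a' = -2*e1 - 3*e2 + 1*e3


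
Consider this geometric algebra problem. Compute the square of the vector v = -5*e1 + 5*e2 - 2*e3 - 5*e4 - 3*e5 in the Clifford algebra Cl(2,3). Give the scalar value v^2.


v^2 = sum of c_i^2 * e_i^2
Positive signature terms (e_i^2 = +1): (-5)^2 + 5^2 = 50
Negative signature terms (e_j^2 = -1): (-2)^2 + (-5)^2 + (-3)^2 = 38
v^2 = 50 - 38 = 12


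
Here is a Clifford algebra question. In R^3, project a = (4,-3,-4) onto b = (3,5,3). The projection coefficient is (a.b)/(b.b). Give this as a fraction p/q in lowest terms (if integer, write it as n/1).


Projection coefficient = (a . b) / (b . b)
a . b = 4*3 + (-3)*5 + (-4)*3
= 12 + (-15) + (-12) = -15
b . b = 3^2 + 5^2 + 3^2
= 9 + 25 + 9 = 43
Coefficient = -15/43
In lowest terms: -15/43


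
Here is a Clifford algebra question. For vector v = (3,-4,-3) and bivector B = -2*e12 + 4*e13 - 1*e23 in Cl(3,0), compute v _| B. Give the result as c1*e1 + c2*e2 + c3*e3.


Left contraction v _| B = <vB>_1 (grade-1 part of the geometric product vB).
Using e1_|e12 = e2, e2_|e12 = -e1, e1_|e13 = e3, e3_|e13 = -e1, e2_|e23 = e3, e3_|e23 = -e2:
e1 coeff: -v2*b12 - v3*b13 = -(-4)*(-2) - (-3)*(4) = 4
e2 coeff: v1*b12 - v3*b23 = (3)*(-2) - (-3)*(-1) = -9
e3 coeff: v1*b13 + v2*b23 = (3)*(4) + (-4)*(-1) = 16
v _| B = 4*e1 - 9*e2 + 16*e3


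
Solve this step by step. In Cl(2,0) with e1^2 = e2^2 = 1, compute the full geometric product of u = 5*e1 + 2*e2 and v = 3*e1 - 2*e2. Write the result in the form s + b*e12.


Expand: (5*e1 + 2*e2)(3*e1 - 2*e2)
= 5*3*e1e1 + 5*(-2)*e1e2 + 2*3*e2e1 + 2*(-2)*e2e2
Using e1^2 = e2^2 = 1, e2e1 = -e1e2:
Scalar part s = 5*3 + 2*(-2) = 15 + (-4) = 11
Bivector part b = 5*(-2) - 2*3 = -10 - 6 = -16
uv = 11 - 16*e12


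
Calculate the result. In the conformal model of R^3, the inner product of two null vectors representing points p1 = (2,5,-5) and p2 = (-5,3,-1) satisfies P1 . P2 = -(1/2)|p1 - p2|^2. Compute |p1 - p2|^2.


p1 - p2 = (7, 2, -4)
|p1 - p2|^2 = 7^2 + 2^2 + (-4)^2
= 49 + 4 + 16
= 69


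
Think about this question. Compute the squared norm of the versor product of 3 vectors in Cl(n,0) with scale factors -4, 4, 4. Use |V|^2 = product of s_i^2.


Each vector v_i has |v_i|^2 = s_i^2
Squared scales: (-4)^2 = 16, 4^2 = 16, 4^2 = 16
|V|^2 = 16 * 16 * 16
= 4096


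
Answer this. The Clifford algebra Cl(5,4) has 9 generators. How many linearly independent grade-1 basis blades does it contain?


Number of grade-k basis blades in Cl(p,q) with n = p + q is C(n, k).
n = 5 + 4 = 9
C(9, 1) = 9! / (1! * 8!)
= 362880 / (1 * 40320)
= 9


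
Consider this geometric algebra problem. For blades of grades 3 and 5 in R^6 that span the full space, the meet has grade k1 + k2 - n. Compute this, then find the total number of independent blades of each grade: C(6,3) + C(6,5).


Meet grade = grade(A) + grade(B) - n
= 3 + 5 - 6 = 2
C(6,3) = 20
C(6,5) = 6
dim_A + dim_B = 20 + 6 = 26


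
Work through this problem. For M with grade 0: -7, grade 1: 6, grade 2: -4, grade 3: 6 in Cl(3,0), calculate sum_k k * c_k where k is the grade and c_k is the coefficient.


Grade-weighted sum = sum of grade_k * coefficient_k
0*(-7) = 0
1*6 = 6
2*(-4) = -8
3*6 = 18
Total = 0 + 6 + (-8) + 18 = 16


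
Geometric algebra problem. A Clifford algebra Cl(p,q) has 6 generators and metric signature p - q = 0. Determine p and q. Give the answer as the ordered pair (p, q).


We need p + q = 6 and p - q = 0.
Adding: 2p = 6 + 0 = 6, so p = 3.
Then q = 6 - 3 = 3.
(p, q) = (3, 3)


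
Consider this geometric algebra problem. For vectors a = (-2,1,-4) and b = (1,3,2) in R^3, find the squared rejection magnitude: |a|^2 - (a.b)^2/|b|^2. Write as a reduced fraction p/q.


|a|^2 = (-2)^2 + 1^2 + (-4)^2 = 21
|b|^2 = 1^2 + 3^2 + 2^2 = 14
a . b = (-2)*1 + 1*3 + (-4)*2 = -7
(a.b)^2 = (-7)^2 = 49
|rej|^2 = 21 - 49/14
= (294 - 49)/14
= 245/14
In lowest terms: 35/2


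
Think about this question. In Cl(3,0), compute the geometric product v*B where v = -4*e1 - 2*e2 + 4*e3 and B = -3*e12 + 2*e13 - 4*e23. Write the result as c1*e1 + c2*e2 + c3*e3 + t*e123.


vB has grade-1 (vector) and grade-3 (trivector) parts: vB = (v _| B) + (v ^ B).
Vector part <vB>_1:
  e1: -v2*b12 - v3*b13 = -(-2)*(-3) - (4)*(2) = -14
  e2: v1*b12 - v3*b23 = (-4)*(-3) - (4)*(-4) = 28
  e3: v1*b13 + v2*b23 = (-4)*(2) + (-2)*(-4) = 0
Trivector part <vB>_3:
  e123: v1*b23 - v2*b13 + v3*b12 = (-4)*(-4) - (-2)*(2) + (4)*(-3) = 8
vB = -14*e1 + 28*e2 + 0*e3 + 8*e123


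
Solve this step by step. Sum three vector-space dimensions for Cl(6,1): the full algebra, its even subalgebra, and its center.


n = 6 + 1 = 7
Total dim = 2^7 = 128
Even subalgebra dim = 2^6 = 64
n is odd, so center dim = 2
Sum = 128 + 64 + 2 = 194


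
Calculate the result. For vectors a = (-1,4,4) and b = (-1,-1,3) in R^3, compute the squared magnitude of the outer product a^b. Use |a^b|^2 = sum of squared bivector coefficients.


a wedge b = (a1*b2 - a2*b1)*e12 + (a1*b3 - a3*b1)*e13 + (a2*b3 - a3*b2)*e23
e12 coeff: (-1)*(-1) - 4*(-1) = 1 - (-4) = 5
e13 coeff: (-1)*3 - 4*(-1) = -3 - (-4) = 1
e23 coeff: 4*3 - 4*(-1) = 12 - (-4) = 16
|a wedge b|^2 = 5^2 + 1^2 + 16^2
= 25 + 1 + 256
= 282


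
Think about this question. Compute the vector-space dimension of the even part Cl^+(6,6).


Even subalgebra dimension = 2^(n-1)
n = 6 + 6 = 12
2^(12 - 1) = 2^11 = 2048
Verification: sum of C(12,k) for even k = 1 + 66 + 495 + 924 + 495 + 66 + 1 = 2048
Result = 2048


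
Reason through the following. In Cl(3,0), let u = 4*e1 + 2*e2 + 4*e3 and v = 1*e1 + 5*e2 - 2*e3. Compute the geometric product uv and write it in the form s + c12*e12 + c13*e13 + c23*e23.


In Cl(3,0): e_i^2 = 1, e_ie_j = -e_je_i for i != j.
Scalar part = u . v = 4*1 + 2*5 + 4*(-2)
= 4 + 10 + (-8) = 6
e12 coeff = 4*5 - 2*1 = 20 - 2 = 18
e13 coeff = 4*(-2) - 4*1 = -8 - 4 = -12
e23 coeff = 2*(-2) - 4*5 = -4 - 20 = -24
uv = 6 + 18*e12 - 12*e13 - 24*e23


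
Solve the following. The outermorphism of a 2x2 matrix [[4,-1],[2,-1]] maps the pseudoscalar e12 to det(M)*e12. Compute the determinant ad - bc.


The outermorphism of a linear map f sends e1^e2 to f(e1)^f(e2).
f(e1) = 4*e1 + 2*e2
f(e2) = -1*e1 - 1*e2
f(e1) ^ f(e2) = (4*e1 + 2*e2) ^ (-1*e1 - 1*e2)
= 4*(-1)*e12 + 2*(-1)*e21
= (-4 - (-2))*e12
= -2*e12
Coefficient = -2


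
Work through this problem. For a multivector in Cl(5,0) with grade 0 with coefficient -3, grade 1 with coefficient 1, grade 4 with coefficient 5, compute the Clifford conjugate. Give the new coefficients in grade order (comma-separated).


Clifford conjugate sign for grade k: (-1)^(k(k+1)/2)
Grade 0: (-1)^(0*1/2) = (-1)^0 = 1, coeff -3 -> -3
Grade 1: (-1)^(1*2/2) = (-1)^1 = -1, coeff 1 -> -1
Grade 4: (-1)^(4*5/2) = (-1)^10 = 1, coeff 5 -> 5
Conjugated coefficients: -3, -1, 5


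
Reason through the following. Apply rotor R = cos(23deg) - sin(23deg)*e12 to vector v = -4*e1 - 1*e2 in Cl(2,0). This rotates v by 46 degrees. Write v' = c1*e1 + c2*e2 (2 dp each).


Rotor R = cos(23deg) - sin(23deg)*e12
Rotation angle theta = 2 * 23 = 46 degrees
v' = R*v*~R rotates v by theta.
cos(46deg) = 0.6947, sin(46deg) = 0.7193
v'_1 = -4*cos(46deg) - (-1)*sin(46deg)
= -4*0.6947 - (-1)*0.7193
= -2.06
v'_2 = -4*sin(46deg) + (-1)*cos(46deg)
= -4*0.7193 + (-1)*0.6947
= -3.57
v' = -2.06*e1 - 3.57*e2


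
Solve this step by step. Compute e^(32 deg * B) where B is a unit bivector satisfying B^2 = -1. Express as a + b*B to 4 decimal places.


For a unit bivector B with B^2 = -1, the exponential series gives
e^(theta*B) = cos(theta) + sin(theta)*B (the GA analogue of Euler's formula).
theta = 32 degrees = 0.558505 rad
cos(32 deg) = 0.8480
sin(32 deg) = 0.5299
exp(theta*B) = 0.8480 + 0.5299*B


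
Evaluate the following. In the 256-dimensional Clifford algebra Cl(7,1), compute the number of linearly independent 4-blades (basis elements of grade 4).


Number of grade-k basis blades in Cl(p,q) with n = p + q is C(n, k).
n = 7 + 1 = 8
C(8, 4) = 8! / (4! * 4!)
= 40320 / (24 * 24)
= 70


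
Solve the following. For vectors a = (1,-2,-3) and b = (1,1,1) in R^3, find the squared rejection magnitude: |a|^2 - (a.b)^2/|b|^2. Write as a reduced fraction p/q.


|a|^2 = 1^2 + (-2)^2 + (-3)^2 = 14
|b|^2 = 1^2 + 1^2 + 1^2 = 3
a . b = 1*1 + (-2)*1 + (-3)*1 = -4
(a.b)^2 = (-4)^2 = 16
|rej|^2 = 14 - 16/3
= (42 - 16)/3
= 26/3
In lowest terms: 26/3


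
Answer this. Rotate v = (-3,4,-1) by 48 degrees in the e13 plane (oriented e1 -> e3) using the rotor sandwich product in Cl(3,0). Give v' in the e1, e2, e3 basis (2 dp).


Rotor R = cos(24deg) - sin(24deg)*e13
Rotation angle theta = 2 * 24 = 48 degrees in the e13 plane (e1 -> e3).
The component perpendicular to the plane (e2) is invariant: v'_2 = v2 = 4.00
cos(48deg) = 0.6691, sin(48deg) = 0.7431
v'_1 = v1*cos(theta) - v3*sin(theta) = -3*0.6691 - (-1)*0.7431 = -1.26
v'_3 = v1*sin(theta) + v3*cos(theta) = -3*0.7431 + (-1)*0.6691 = -2.90
v' = -1.26*e1 + 4.00*e2 - 2.90*e3


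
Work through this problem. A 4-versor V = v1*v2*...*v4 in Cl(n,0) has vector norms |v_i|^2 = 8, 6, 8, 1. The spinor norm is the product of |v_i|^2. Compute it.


Spinor norm N(V) = |v1|^2 * |v2|^2 * ... * |v4|^2
= 8 * 6 * 8 * 1
Running product: 8, 48, 384, 384
N(V) = 384


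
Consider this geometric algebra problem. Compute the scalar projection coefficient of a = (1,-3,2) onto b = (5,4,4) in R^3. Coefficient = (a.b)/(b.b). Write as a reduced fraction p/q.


Projection coefficient = (a . b) / (b . b)
a . b = 1*5 + (-3)*4 + 2*4
= 5 + (-12) + 8 = 1
b . b = 5^2 + 4^2 + 4^2
= 25 + 16 + 16 = 57
Coefficient = 1/57
In lowest terms: 1/57


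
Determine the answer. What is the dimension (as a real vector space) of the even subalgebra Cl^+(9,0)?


Even subalgebra dimension = 2^(n-1)
n = 9 + 0 = 9
2^(9 - 1) = 2^8 = 256
Verification: sum of C(9,k) for even k = 1 + 36 + 126 + 84 + 9 = 256
Result = 256


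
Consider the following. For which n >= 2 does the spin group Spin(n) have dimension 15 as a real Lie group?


dim Spin(n) = dim so(n) = n(n-1)/2.
Solve n(n-1)/2 = 15, i.e. n^2 - n - 30 = 0.
Discriminant = 1 + 8*15 = 121
n = (1 + sqrt(121))/2 = (1 + 11)/2 = 6


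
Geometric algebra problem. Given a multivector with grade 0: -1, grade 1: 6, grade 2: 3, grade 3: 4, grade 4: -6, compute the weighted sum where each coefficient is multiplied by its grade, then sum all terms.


Grade-weighted sum = sum of grade_k * coefficient_k
0*(-1) = 0
1*6 = 6
2*3 = 6
3*4 = 12
4*(-6) = -24
Total = 0 + 6 + 6 + 12 + (-24) = 0


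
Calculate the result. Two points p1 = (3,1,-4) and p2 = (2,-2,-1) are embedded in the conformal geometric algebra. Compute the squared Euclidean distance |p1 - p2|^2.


p1 - p2 = (1, 3, -3)
|p1 - p2|^2 = 1^2 + 3^2 + (-3)^2
= 1 + 9 + 9
= 19


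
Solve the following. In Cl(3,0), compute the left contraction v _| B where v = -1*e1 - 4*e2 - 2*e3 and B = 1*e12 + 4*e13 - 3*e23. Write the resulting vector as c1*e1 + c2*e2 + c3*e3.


Left contraction v _| B = <vB>_1 (grade-1 part of the geometric product vB).
Using e1_|e12 = e2, e2_|e12 = -e1, e1_|e13 = e3, e3_|e13 = -e1, e2_|e23 = e3, e3_|e23 = -e2:
e1 coeff: -v2*b12 - v3*b13 = -(-4)*(1) - (-2)*(4) = 12
e2 coeff: v1*b12 - v3*b23 = (-1)*(1) - (-2)*(-3) = -7
e3 coeff: v1*b13 + v2*b23 = (-1)*(4) + (-4)*(-3) = 8
v _| B = 12*e1 - 7*e2 + 8*e3


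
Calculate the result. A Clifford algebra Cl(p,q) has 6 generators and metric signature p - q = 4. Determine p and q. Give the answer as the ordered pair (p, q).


We need p + q = 6 and p - q = 4.
Adding: 2p = 6 + 4 = 10, so p = 5.
Then q = 6 - 5 = 1.
(p, q) = (5, 1)


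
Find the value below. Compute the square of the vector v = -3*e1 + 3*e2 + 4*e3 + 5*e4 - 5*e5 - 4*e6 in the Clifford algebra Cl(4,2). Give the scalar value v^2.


v^2 = sum of c_i^2 * e_i^2
Positive signature terms (e_i^2 = +1): (-3)^2 + 3^2 + 4^2 + 5^2 = 59
Negative signature terms (e_j^2 = -1): (-5)^2 + (-4)^2 = 41
v^2 = 59 - 41 = 18


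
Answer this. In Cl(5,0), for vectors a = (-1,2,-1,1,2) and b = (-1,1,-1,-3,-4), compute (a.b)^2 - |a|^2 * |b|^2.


a . b = (-1)*(-1) + 2*1 + (-1)*(-1) + 1*(-3) + 2*(-4)
= 1 + 2 + 1 + (-3) + (-8) = -7
|a|^2 = (-1)^2 + 2^2 + (-1)^2 + 1^2 + 2^2 = 11
|b|^2 = (-1)^2 + 1^2 + (-1)^2 + (-3)^2 + (-4)^2 = 28
(a.b)^2 = (-7)^2 = 49
|a|^2 * |b|^2 = 11 * 28 = 308
Result = 49 - 308 = -259


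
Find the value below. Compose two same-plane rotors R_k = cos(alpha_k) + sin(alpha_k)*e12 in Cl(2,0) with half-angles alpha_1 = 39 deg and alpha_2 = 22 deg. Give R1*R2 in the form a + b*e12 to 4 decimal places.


Same-plane rotors commute and their half-angles add:
R1*R2 = cos(a1 + a2) + sin(a1 + a2)*e12.
a1 + a2 = 39 + 22 = 61 deg
cos(61 deg) = 0.4848
sin(61 deg) = 0.8746
R1*R2 = 0.4848 + 0.8746*e12


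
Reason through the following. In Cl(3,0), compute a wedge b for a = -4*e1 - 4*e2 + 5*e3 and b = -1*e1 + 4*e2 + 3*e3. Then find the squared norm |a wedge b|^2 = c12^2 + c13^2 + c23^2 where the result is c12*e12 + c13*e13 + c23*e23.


a wedge b = (a1*b2 - a2*b1)*e12 + (a1*b3 - a3*b1)*e13 + (a2*b3 - a3*b2)*e23
e12 coeff: (-4)*4 - (-4)*(-1) = -16 - 4 = -20
e13 coeff: (-4)*3 - 5*(-1) = -12 - (-5) = -7
e23 coeff: (-4)*3 - 5*4 = -12 - 20 = -32
|a wedge b|^2 = (-20)^2 + (-7)^2 + (-32)^2
= 400 + 49 + 1024
= 1473


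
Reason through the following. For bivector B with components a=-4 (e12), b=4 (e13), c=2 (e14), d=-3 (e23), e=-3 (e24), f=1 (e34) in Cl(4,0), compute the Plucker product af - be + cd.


Plucker relation: af - be + cd
a*f = (-4)*1 = -4
b*e = 4*(-3) = -12
c*d = 2*(-3) = -6
af - be + cd = -4 - (-12) + (-6)
= 2


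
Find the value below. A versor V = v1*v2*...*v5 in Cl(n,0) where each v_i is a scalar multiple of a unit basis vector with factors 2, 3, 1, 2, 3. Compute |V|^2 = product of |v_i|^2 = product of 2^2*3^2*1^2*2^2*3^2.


Each vector v_i has |v_i|^2 = s_i^2
Squared scales: 2^2 = 4, 3^2 = 9, 1^2 = 1, 2^2 = 4, 3^2 = 9
|V|^2 = 4 * 9 * 1 * 4 * 9
= 1296


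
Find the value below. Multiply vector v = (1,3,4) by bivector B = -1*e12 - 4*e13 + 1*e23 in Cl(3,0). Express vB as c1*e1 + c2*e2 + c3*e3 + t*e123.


vB has grade-1 (vector) and grade-3 (trivector) parts: vB = (v _| B) + (v ^ B).
Vector part <vB>_1:
  e1: -v2*b12 - v3*b13 = -(3)*(-1) - (4)*(-4) = 19
  e2: v1*b12 - v3*b23 = (1)*(-1) - (4)*(1) = -5
  e3: v1*b13 + v2*b23 = (1)*(-4) + (3)*(1) = -1
Trivector part <vB>_3:
  e123: v1*b23 - v2*b13 + v3*b12 = (1)*(1) - (3)*(-4) + (4)*(-1) = 9
vB = 19*e1 - 5*e2 - 1*e3 + 9*e123


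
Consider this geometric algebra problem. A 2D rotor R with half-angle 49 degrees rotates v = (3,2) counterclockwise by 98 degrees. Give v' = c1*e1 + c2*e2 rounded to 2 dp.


Rotor R = cos(49deg) - sin(49deg)*e12
Rotation angle theta = 2 * 49 = 98 degrees
v' = R*v*~R rotates v by theta.
cos(98deg) = -0.1392, sin(98deg) = 0.9903
v'_1 = 3*cos(98deg) - 2*sin(98deg)
= 3*(-0.1392) - 2*0.9903
= -2.40
v'_2 = 3*sin(98deg) + 2*cos(98deg)
= 3*0.9903 + 2*(-0.1392)
= 2.69
v' = -2.40*e1 + 2.69*e2


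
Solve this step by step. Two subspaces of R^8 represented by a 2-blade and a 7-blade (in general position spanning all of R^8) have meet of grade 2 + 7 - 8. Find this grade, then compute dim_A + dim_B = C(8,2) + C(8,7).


Meet grade = grade(A) + grade(B) - n
= 2 + 7 - 8 = 1
C(8,2) = 28
C(8,7) = 8
dim_A + dim_B = 28 + 8 = 36


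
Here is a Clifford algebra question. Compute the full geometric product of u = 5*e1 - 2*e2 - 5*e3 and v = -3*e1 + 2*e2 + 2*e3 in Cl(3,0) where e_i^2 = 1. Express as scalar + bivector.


In Cl(3,0): e_i^2 = 1, e_ie_j = -e_je_i for i != j.
Scalar part = u . v = 5*(-3) + (-2)*2 + (-5)*2
= -15 + (-4) + (-10) = -29
e12 coeff = 5*2 - (-2)*(-3) = 10 - 6 = 4
e13 coeff = 5*2 - (-5)*(-3) = 10 - 15 = -5
e23 coeff = (-2)*2 - (-5)*2 = -4 - (-10) = 6
uv = -29 + 4*e12 - 5*e13 + 6*e23
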